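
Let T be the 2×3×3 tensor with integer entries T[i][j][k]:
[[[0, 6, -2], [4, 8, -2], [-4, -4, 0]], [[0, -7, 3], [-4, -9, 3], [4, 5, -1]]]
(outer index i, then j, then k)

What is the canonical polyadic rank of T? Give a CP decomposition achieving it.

rank(T) = 3

Lower bound: the mode-3 unfolding of T (rows indexed by k, columns by (i,j) = (0,0), (0,1), (0,2), (1,0), (1,1), (1,2)) is [[0, 4, -4, 0, -4, 4], [6, 8, -4, -7, -9, 5], [-2, -2, 0, 3, 3, -1]].
There the 3×3 minor on rows k ∈ {0, 1, 2}, columns (i,j) ∈ {(0,0), (0,1), (0,2)} is det [[0, 4, -4], [6, 8, -4], [-2, -2, 0]] = 16 ≠ 0, so this unfolding has rank ≥ 3; CP rank is at least every unfolding rank, so rank(T) ≥ 3. (This is only a lower bound: in general the CP rank may exceed every unfolding rank, so we still need to exhibit 3 rank-1 terms summing to T.)
Upper bound: T is a sum of 3 rank-1 terms, T = [1, -1] ∘ [0, 1, -1] ∘ [4, 2, 0] + [1, -1] ∘ [2, 2, -1] ∘ [0, 4, -2] + [2, -1] ∘ [1, 1, -1] ∘ [0, -1, 1] (one valid choice — decompositions are not unique — normalised so each a, b is primitive with positive first nonzero entry; check it by expanding all entries), so rank(T) ≤ 3.
These bounds meet, so rank(T) = 3.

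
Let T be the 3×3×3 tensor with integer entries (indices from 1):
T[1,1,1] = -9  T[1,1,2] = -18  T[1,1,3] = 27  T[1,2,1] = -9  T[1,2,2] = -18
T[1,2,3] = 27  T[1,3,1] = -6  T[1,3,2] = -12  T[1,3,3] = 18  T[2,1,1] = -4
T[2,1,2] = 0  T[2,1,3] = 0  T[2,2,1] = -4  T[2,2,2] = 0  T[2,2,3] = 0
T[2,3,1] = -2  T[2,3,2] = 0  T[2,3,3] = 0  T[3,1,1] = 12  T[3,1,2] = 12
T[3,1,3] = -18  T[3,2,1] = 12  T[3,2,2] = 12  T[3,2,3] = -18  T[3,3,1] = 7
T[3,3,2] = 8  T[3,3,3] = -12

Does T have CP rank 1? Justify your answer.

No

The mode-1 unfolding of T (rows indexed by i, columns by (j,k) = (1,1), (1,2), (1,3), (2,1), (2,2), (2,3), (3,1), (3,2), (3,3)) is [[-9, -18, 27, -9, -18, 27, -6, -12, 18], [-4, 0, 0, -4, 0, 0, -2, 0, 0], [12, 12, -18, 12, 12, -18, 7, 8, -12]].
There the 2×2 minor on rows i ∈ {1, 2}, columns (j,k) ∈ {(1,1), (1,2)} is det [[-9, -18], [-4, 0]] = -72 ≠ 0, so this unfolding has rank ≥ 2; CP rank is at least every unfolding rank, so rank(T) ≥ 2.
In particular rank(T) ≥ 2 > 1, so T is not rank-1.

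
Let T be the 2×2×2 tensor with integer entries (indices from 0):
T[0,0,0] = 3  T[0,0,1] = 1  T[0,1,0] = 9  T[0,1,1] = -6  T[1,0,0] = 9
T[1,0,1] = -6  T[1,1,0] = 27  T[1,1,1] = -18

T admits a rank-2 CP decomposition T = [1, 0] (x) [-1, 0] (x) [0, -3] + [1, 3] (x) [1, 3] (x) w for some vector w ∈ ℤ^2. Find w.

Subtract the known terms from T to get the rank-1 residual R = [1, 3] (x) [1, 3] (x) w, so R[i,j,k] = a[i]·b[j]·w[k]. Pick indices with nonzero a[0]·b[0] = (1)·(1) = 1. Only the fibre through (0,0,·) is needed: R[0,0,:] = T[0,0,:] − Σₗ aₗ[0]bₗ[0]cₗ = [3, 1] − (1)·(-1)·[0, -3] = [3, -2]. Then w[k] = R[0,0,k] / 1 for each k, giving w = [3, -2] / 1 = [3, -2].

w = [3, -2]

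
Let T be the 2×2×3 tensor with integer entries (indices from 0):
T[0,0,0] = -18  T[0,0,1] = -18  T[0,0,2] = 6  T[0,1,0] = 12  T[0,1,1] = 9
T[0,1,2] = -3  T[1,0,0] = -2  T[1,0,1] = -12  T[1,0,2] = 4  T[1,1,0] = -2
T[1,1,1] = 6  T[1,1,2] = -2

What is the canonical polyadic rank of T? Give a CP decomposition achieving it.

rank(T) = 2

Lower bound: the mode-3 unfolding of T (rows indexed by k, columns by (i,j) = (0,0), (0,1), (1,0), (1,1)) is [[-18, 12, -2, -2], [-18, 9, -12, 6], [6, -3, 4, -2]].
There the 2×2 minor on rows k ∈ {0, 1}, columns (i,j) ∈ {(0,0), (0,1)} is det [[-18, 12], [-18, 9]] = 54 ≠ 0, so this unfolding has rank ≥ 2; CP rank is at least every unfolding rank, so rank(T) ≥ 2. (Unfolding ranks only ever bound the CP rank from below — rank(T) can be strictly larger than all of them — so the matching upper bound has to come from an explicit 2-term decomposition.)
Upper bound — finding two terms. Write S_k = T[:,:,k] for the frontal slices: S₀ = [[-18, 12], [-2, -2]], S₁ = [[-18, 9], [-12, 6]], S₂ = [[6, -3], [4, -2]].
If T = a₁ ∘ b₁ ∘ c₁ + a₂ ∘ b₂ ∘ c₂ then each S_k = c₁[k]·a₁b₁ᵀ + c₂[k]·a₂b₂ᵀ. S₀ and S₁ are linearly independent, so a₁b₁ᵀ and a₂b₂ᵀ must span the same plane of matrices: they are the rank-1 matrices of the form x·S₀ + y·S₁.
det(x·S₀ + y·S₁) is 60·x² + 90·xy = 30·(2·x + 3·y)(x), vanishing at (x:y) = (3:-2) and (0:1).
M₁ = 3·S₀ − 2·S₁ = [[-18, 18], [18, -18]] = (-18)·(1, -1)(1, -1)ᵀ and M₂ = S₁ = [[-18, 9], [-12, 6]] = (-3)·(3, 2)(2, -1)ᵀ, so take a₁ = (1, -1), b₁ = (1, -1), a₂ = (3, 2), b₂ = (2, -1).
Each slice is an integer combination of E₁ = a₁b₁ᵀ and E₂ = a₂b₂ᵀ: S₀ = −6·E₁ − 2·E₂, S₁ = −3·E₂, S₂ = E₂; reading off coefficients, c₁ = (-6, 0, 0) and c₂ = (-2, -3, 1).
Hence T = (1, -1) ∘ (1, -1) ∘ (-6, 0, 0) + (3, 2) ∘ (2, -1) ∘ (-2, -3, 1), so rank(T) ≤ 2.
These bounds meet, so rank(T) = 2.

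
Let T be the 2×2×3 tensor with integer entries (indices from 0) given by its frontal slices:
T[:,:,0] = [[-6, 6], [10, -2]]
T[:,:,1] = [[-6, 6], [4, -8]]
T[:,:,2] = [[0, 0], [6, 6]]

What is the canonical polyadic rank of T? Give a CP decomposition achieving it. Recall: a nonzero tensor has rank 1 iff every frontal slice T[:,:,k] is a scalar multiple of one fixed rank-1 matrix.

rank(T) = 2

Lower bound: the mode-3 unfolding of T (rows indexed by k, columns by (i,j) = (0,0), (0,1), (1,0), (1,1)) is [[-6, 6, 10, -2], [-6, 6, 4, -8], [0, 0, 6, 6]].
There the 2×2 minor on rows k ∈ {0, 1}, columns (i,j) ∈ {(0,0), (1,0)} is det [[-6, 10], [-6, 4]] = 36 ≠ 0, so this unfolding has rank ≥ 2; CP rank is at least every unfolding rank, so rank(T) ≥ 2. (Unfolding ranks only ever bound the CP rank from below — rank(T) can be strictly larger than all of them — so the matching upper bound has to come from an explicit 2-term decomposition.)
Upper bound — finding two terms. Write S_k = T[:,:,k] for the frontal slices: S₀ = [[-6, 6], [10, -2]], S₁ = [[-6, 6], [4, -8]], S₂ = [[0, 0], [6, 6]].
If T = a₁ ⊗ b₁ ⊗ c₁ + a₂ ⊗ b₂ ⊗ c₂ then each S_k = c₁[k]·a₁b₁ᵀ + c₂[k]·a₂b₂ᵀ. S₀ and S₁ are linearly independent, so a₁b₁ᵀ and a₂b₂ᵀ must span the same plane of matrices: they are the rank-1 matrices of the form x·S₀ + y·S₁.
det(x·S₀ + y·S₁) is −48·x² − 24·xy + 24·y² = (-24)·(2·x − y)(x + y), vanishing at (x:y) = (1:2) and (1:-1).
M₁ = S₀ + 2·S₁ = [[-18, 18], [18, -18]] = (-18)·[1, -1][1, -1]ᵀ and M₂ = S₀ − S₁ = [[0, 0], [6, 6]] = 6·[0, 1][1, 1]ᵀ, so take a₁ = [1, -1], b₁ = [1, -1], a₂ = [0, 1], b₂ = [1, 1].
Each slice is an integer combination of E₁ = a₁b₁ᵀ and E₂ = a₂b₂ᵀ: S₀ = −6·E₁ + 4·E₂, S₁ = −6·E₁ − 2·E₂, S₂ = 6·E₂; reading off coefficients, c₁ = [-6, -6, 0] and c₂ = [4, -2, 6].
Hence T = [1, -1] ⊗ [1, -1] ⊗ [-6, -6, 0] + [0, 1] ⊗ [1, 1] ⊗ [4, -2, 6], so rank(T) ≤ 2.
These bounds meet, so rank(T) = 2.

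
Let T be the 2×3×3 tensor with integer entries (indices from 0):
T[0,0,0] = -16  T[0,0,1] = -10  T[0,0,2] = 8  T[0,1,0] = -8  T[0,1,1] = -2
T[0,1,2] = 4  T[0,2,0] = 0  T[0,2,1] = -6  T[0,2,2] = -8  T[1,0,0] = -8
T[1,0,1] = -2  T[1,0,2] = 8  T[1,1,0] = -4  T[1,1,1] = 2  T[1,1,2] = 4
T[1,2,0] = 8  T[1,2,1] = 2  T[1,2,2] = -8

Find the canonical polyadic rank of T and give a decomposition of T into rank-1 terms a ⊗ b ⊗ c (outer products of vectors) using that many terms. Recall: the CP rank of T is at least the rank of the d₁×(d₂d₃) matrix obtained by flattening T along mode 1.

Lower bound: the mode-3 unfolding of T (rows indexed by k, columns by (i,j) = (0,0), (0,1), (0,2), (1,0), (1,1), (1,2)) is [[-16, -8, 0, -8, -4, 8], [-10, -2, -6, -2, 2, 2], [8, 4, -8, 8, 4, -8]].
There the 3×3 minor on rows k ∈ {0, 1, 2}, columns (i,j) ∈ {(0,0), (0,1), (0,2)} is det [[-16, -8, 0], [-10, -2, -6], [8, 4, -8]] = 384 ≠ 0, so this unfolding has rank ≥ 3; CP rank is at least every unfolding rank, so rank(T) ≥ 3. (Unfolding ranks only ever bound the CP rank from below — rank(T) can be strictly larger than all of them — so the matching upper bound has to come from an explicit 3-term decomposition.)
Upper bound: T is a sum of 3 rank-1 terms, T = (1, 0) ⊗ (2, 1, 2) ⊗ (-4, -4, 0) + (1, 1) ⊗ (1, -1, -1) ⊗ (-4, -2, 4) + (1, 1) ⊗ (1, 2, -1) ⊗ (-4, 0, 4) (one valid choice — decompositions are not unique — normalised so each a, b is primitive with positive first nonzero entry; check it by expanding all entries), so rank(T) ≤ 3.
These bounds meet, so rank(T) = 3.

rank(T) = 3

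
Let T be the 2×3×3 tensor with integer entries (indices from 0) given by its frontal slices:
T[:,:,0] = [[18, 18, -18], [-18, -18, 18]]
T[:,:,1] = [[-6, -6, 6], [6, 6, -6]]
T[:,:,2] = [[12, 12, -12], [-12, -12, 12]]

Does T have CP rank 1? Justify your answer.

Yes

If T = a ⊗ b ⊗ c then every fibre of T is a multiple of the corresponding factor, so read the factors off the fibres through the nonzero entry T[0,0,0] = 18.
The mode-1 fibre T[:,0,0] = [18, -18] gives a = [1, -1] (primitive direction); the mode-2 fibre T[0,:,0] = [18, 18, -18] gives b = [1, 1, -1]; then c[k] = T[0,0,k] / (a[0]·b[0]) = [18, -6, 12] / 1 = [18, -6, 12].
Expanding [1, -1] ⊗ [1, 1, -1] ⊗ [18, -6, 12] reproduces all 18 entries of T, so T = [1, -1] ⊗ [1, 1, -1] ⊗ [18, -6, 12] and rank(T) ≤ 1.
Equivalently every frontal slice T[:,:,k] is c[k] times the rank-1 matrix [1, -1] ⊗ [1, 1, -1]. So T has rank 1 (it is nonzero).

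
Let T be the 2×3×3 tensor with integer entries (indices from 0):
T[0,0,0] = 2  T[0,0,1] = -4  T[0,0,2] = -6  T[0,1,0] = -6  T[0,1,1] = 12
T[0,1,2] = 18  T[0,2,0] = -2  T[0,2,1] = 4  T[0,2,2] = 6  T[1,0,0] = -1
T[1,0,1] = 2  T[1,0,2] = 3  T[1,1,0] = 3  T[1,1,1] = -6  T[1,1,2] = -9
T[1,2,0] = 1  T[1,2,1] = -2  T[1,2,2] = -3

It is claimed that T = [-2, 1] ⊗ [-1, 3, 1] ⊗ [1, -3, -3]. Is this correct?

Reconstruct entry (0,0,1) from the claimed factors: Σₗ aₗ[0]bₗ[0]cₗ[1] = (-2)·(-1)·(-3) = -6, but T[0,0,1] = -4. The claim is false.

No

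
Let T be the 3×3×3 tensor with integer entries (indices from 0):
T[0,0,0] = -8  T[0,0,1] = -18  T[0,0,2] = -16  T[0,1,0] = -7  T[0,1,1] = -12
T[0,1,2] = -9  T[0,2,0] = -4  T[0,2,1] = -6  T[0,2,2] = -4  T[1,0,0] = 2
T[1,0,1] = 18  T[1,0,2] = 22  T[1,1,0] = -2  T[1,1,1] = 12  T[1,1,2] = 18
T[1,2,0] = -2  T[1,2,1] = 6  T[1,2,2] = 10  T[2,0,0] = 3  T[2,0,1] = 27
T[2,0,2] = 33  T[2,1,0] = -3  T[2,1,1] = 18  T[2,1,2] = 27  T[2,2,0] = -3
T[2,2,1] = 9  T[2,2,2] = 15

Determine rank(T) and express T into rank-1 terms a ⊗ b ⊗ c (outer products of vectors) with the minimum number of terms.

rank(T) = 2

Lower bound: the mode-3 unfolding of T (rows indexed by k, columns by (i,j) = (0,0), (0,1), (0,2), (1,0), (1,1), (1,2), (2,0), (2,1), (2,2)) is [[-8, -7, -4, 2, -2, -2, 3, -3, -3], [-18, -12, -6, 18, 12, 6, 27, 18, 9], [-16, -9, -4, 22, 18, 10, 33, 27, 15]].
There the 2×2 minor on rows k ∈ {0, 1}, columns (i,j) ∈ {(0,0), (0,1)} is det [[-8, -7], [-18, -12]] = -30 ≠ 0, so this unfolding has rank ≥ 2; CP rank is at least every unfolding rank, so rank(T) ≥ 2. (Unfolding ranks only ever bound the CP rank from below — rank(T) can be strictly larger than all of them — so the matching upper bound has to come from an explicit 2-term decomposition.)
Upper bound — finding two terms. Write S_k = T[:,:,k] for the frontal slices: S₀ = [[-8, -7, -4], [2, -2, -2], [3, -3, -3]], S₁ = [[-18, -12, -6], [18, 12, 6], [27, 18, 9]], S₂ = [[-16, -9, -4], [22, 18, 10], [33, 27, 15]].
If T = a₁ ⊗ b₁ ⊗ c₁ + a₂ ⊗ b₂ ⊗ c₂ then each S_k = c₁[k]·a₁b₁ᵀ + c₂[k]·a₂b₂ᵀ. S₀ and S₁ are linearly independent, so a₁b₁ᵀ and a₂b₂ᵀ must span the same plane of matrices: they are the rank-1 matrices of the form x·S₀ + y·S₁.
The 2×2 minor of x·S₀ + y·S₁ on rows {0,1}, columns {0,1} is 30·x² + 90·xy = 30·(x + 3·y)(x), vanishing at (x:y) = (3:-1) and (0:1).
M₁ = 3·S₀ − S₁ = [[-6, -9, -6], [-12, -18, -12], [-18, -27, -18]] = (-3)·[1, 2, 3][2, 3, 2]ᵀ and M₂ = S₁ = [[-18, -12, -6], [18, 12, 6], [27, 18, 9]] = (-3)·[2, -2, -3][3, 2, 1]ᵀ, so take a₁ = [1, 2, 3], b₁ = [2, 3, 2], a₂ = [2, -2, -3], b₂ = [3, 2, 1].
Each slice is an integer combination of E₁ = a₁b₁ᵀ and E₂ = a₂b₂ᵀ: S₀ = −E₁ − E₂, S₁ = −3·E₂, S₂ = E₁ − 3·E₂; reading off coefficients, c₁ = [-1, 0, 1] and c₂ = [-1, -3, -3].
Hence T = [1, 2, 3] ⊗ [2, 3, 2] ⊗ [-1, 0, 1] + [2, -2, -3] ⊗ [3, 2, 1] ⊗ [-1, -3, -3], so rank(T) ≤ 2.
These bounds meet, so rank(T) = 2.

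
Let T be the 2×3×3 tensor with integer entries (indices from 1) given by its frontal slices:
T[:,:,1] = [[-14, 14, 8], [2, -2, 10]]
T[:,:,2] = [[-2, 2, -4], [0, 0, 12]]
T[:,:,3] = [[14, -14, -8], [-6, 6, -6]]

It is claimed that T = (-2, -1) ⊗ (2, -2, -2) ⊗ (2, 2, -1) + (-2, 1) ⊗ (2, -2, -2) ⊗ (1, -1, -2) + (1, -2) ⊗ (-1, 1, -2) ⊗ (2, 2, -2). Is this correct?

Reconstruct entry (1,1,2) from the claimed factors: Σₗ aₗ[1]bₗ[1]cₗ[2] = (-2)·(2)·(2) + (-2)·(2)·(-1) + (1)·(-1)·(2) = -6, but T[1,1,2] = -2. The claim is false.

No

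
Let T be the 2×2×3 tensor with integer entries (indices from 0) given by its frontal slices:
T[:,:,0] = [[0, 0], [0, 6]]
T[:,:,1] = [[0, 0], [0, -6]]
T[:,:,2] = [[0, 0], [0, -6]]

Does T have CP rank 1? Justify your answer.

If T = a ∘ b ∘ c then every fibre of T is a multiple of the corresponding factor, so read the factors off the fibres through the nonzero entry T[1,1,0] = 6.
The mode-1 fibre T[:,1,0] = [0, 6] gives a = [0, 1] (primitive direction); the mode-2 fibre T[1,:,0] = [0, 6] gives b = [0, 1]; then c[k] = T[1,1,k] / (a[1]·b[1]) = [6, -6, -6] / 1 = [6, -6, -6].
Expanding [0, 1] ∘ [0, 1] ∘ [6, -6, -6] reproduces all 12 entries of T, so T = [0, 1] ∘ [0, 1] ∘ [6, -6, -6] and rank(T) ≤ 1.
Equivalently every frontal slice T[:,:,k] is c[k] times the rank-1 matrix [0, 1] ∘ [0, 1]. So T has rank 1 (it is nonzero).

Yes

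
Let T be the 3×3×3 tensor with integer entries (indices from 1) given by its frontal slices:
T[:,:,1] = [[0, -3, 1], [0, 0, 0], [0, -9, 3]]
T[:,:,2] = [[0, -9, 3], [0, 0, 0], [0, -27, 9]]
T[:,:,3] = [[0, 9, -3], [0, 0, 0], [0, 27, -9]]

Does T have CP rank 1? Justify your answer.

If T = a ∘ b ∘ c then every fibre of T is a multiple of the corresponding factor, so read the factors off the fibres through the nonzero entry T[1,2,1] = -3.
The mode-1 fibre T[:,2,1] = [-3, 0, -9] gives a = [1, 0, 3] (primitive direction); the mode-2 fibre T[1,:,1] = [0, -3, 1] gives b = [0, 3, -1]; then c[k] = T[1,2,k] / (a[1]·b[2]) = [-3, -9, 9] / 3 = [-1, -3, 3].
Expanding [1, 0, 3] ∘ [0, 3, -1] ∘ [-1, -3, 3] reproduces all 27 entries of T, so T = [1, 0, 3] ∘ [0, 3, -1] ∘ [-1, -3, 3] and rank(T) ≤ 1.
Equivalently every frontal slice T[:,:,k] is c[k] times the rank-1 matrix [1, 0, 3] ∘ [0, 3, -1]. So T has rank 1 (it is nonzero).

Yes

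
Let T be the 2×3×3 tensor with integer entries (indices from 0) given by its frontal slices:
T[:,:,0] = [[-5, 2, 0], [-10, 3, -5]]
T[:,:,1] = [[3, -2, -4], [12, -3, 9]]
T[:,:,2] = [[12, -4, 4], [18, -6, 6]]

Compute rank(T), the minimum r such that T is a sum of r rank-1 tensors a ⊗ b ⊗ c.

2

Lower bound: the mode-2 unfolding of T (rows indexed by j, columns by (i,k) = (0,0), (0,1), (0,2), (1,0), (1,1), (1,2)) is [[-5, 3, 12, -10, 12, 18], [2, -2, -4, 3, -3, -6], [0, -4, 4, -5, 9, 6]].
There the 2×2 minor on rows j ∈ {0, 1}, columns (i,k) ∈ {(0,0), (0,1)} is det [[-5, 3], [2, -2]] = 4 ≠ 0, so this unfolding has rank ≥ 2; CP rank is at least every unfolding rank, so rank(T) ≥ 2. (Unfolding ranks only ever bound the CP rank from below — rank(T) can be strictly larger than all of them — so the matching upper bound has to come from an explicit 2-term decomposition.)
Upper bound — finding two terms. Write S_k = T[:,:,k] for the frontal slices: S₀ = [[-5, 2, 0], [-10, 3, -5]], S₁ = [[3, -2, -4], [12, -3, 9]], S₂ = [[12, -4, 4], [18, -6, 6]].
If T = a₁ ⊗ b₁ ⊗ c₁ + a₂ ⊗ b₂ ⊗ c₂ then each S_k = c₁[k]·a₁b₁ᵀ + c₂[k]·a₂b₂ᵀ. S₀ and S₁ are linearly independent, so a₁b₁ᵀ and a₂b₂ᵀ must span the same plane of matrices: they are the rank-1 matrices of the form x·S₀ + y·S₁.
The 2×2 minor of x·S₀ + y·S₁ on rows {0,1}, columns {0,1} is 5·x² − 20·xy + 15·y² = 5·(x − 3·y)(x − y), vanishing at (x:y) = (3:1) and (1:1).
M₁ = 3·S₀ + S₁ = [[-12, 4, -4], [-18, 6, -6]] = (-2)·[2, 3][3, -1, 1]ᵀ and M₂ = S₀ + S₁ = [[-2, 0, -4], [2, 0, 4]] = (-2)·[1, -1][1, 0, 2]ᵀ, so take a₁ = [2, 3], b₁ = [3, -1, 1], a₂ = [1, -1], b₂ = [1, 0, 2].
Each slice is an integer combination of E₁ = a₁b₁ᵀ and E₂ = a₂b₂ᵀ: S₀ = −E₁ + E₂, S₁ = E₁ − 3·E₂, S₂ = 2·E₁; reading off coefficients, c₁ = [-1, 1, 2] and c₂ = [1, -3, 0].
Hence T = [2, 3] ⊗ [3, -1, 1] ⊗ [-1, 1, 2] + [1, -1] ⊗ [1, 0, 2] ⊗ [1, -3, 0], so rank(T) ≤ 2.
These bounds meet, so rank(T) = 2.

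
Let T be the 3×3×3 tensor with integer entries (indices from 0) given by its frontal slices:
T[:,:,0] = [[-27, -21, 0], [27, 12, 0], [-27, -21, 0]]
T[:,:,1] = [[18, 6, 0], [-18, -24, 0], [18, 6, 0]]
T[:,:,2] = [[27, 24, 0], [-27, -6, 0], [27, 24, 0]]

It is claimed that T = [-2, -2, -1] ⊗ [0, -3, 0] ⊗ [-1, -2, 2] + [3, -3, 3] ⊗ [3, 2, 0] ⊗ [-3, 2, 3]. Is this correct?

No

Reconstruct entry (0,1,0) from the claimed factors: Σₗ aₗ[0]bₗ[1]cₗ[0] = (-2)·(-3)·(-1) + (3)·(2)·(-3) = -24, but T[0,1,0] = -21. The claim is false.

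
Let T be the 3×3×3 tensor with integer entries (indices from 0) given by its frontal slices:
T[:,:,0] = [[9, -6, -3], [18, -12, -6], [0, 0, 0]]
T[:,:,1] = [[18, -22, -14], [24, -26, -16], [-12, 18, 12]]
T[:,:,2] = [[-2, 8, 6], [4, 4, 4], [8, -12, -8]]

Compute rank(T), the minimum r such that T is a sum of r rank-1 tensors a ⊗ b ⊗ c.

Lower bound: the mode-1 unfolding of T (rows indexed by i, columns by (j,k) = (0,0), (0,1), (0,2), (1,0), (1,1), (1,2), (2,0), (2,1), (2,2)) is [[9, 18, -2, -6, -22, 8, -3, -14, 6], [18, 24, 4, -12, -26, 4, -6, -16, 4], [0, -12, 8, 0, 18, -12, 0, 12, -8]].
There the 2×2 minor on rows i ∈ {0, 1}, columns (j,k) ∈ {(0,0), (0,1)} is det [[9, 18], [18, 24]] = -108 ≠ 0, so this unfolding has rank ≥ 2; CP rank is at least every unfolding rank, so rank(T) ≥ 2. (Unfolding ranks only ever bound the CP rank from below — rank(T) can be strictly larger than all of them — so the matching upper bound has to come from an explicit 2-term decomposition.)
Upper bound — finding two terms. Write S_k = T[:,:,k] for the frontal slices: S₀ = [[9, -6, -3], [18, -12, -6], [0, 0, 0]], S₁ = [[18, -22, -14], [24, -26, -16], [-12, 18, 12]], S₂ = [[-2, 8, 6], [4, 4, 4], [8, -12, -8]].
If T = a₁ ⊗ b₁ ⊗ c₁ + a₂ ⊗ b₂ ⊗ c₂ then each S_k = c₁[k]·a₁b₁ᵀ + c₂[k]·a₂b₂ᵀ. S₀ and S₁ are linearly independent, so a₁b₁ᵀ and a₂b₂ᵀ must span the same plane of matrices: they are the rank-1 matrices of the form x·S₀ + y·S₁.
The 2×2 minor of x·S₀ + y·S₁ on rows {0,1}, columns {0,1} is 90·xy + 60·y² = 30·(3·x + 2·y)(y), vanishing at (x:y) = (2:-3) and (1:0).
M₁ = 2·S₀ − 3·S₁ = [[-36, 54, 36], [-36, 54, 36], [36, -54, -36]] = (-18)·(1, 1, -1)(2, -3, -2)ᵀ and M₂ = S₀ = [[9, -6, -3], [18, -12, -6], [0, 0, 0]] = 3·(1, 2, 0)(3, -2, -1)ᵀ, so take a₁ = (1, 1, -1), b₁ = (2, -3, -2), a₂ = (1, 2, 0), b₂ = (3, -2, -1).
Each slice is an integer combination of E₁ = a₁b₁ᵀ and E₂ = a₂b₂ᵀ: S₀ = 3·E₂, S₁ = 6·E₁ + 2·E₂, S₂ = −4·E₁ + 2·E₂; reading off coefficients, c₁ = (0, 6, -4) and c₂ = (3, 2, 2).
Hence T = (1, 1, -1) ⊗ (2, -3, -2) ⊗ (0, 6, -4) + (1, 2, 0) ⊗ (3, -2, -1) ⊗ (3, 2, 2), so rank(T) ≤ 2.
These bounds meet, so rank(T) = 2.

2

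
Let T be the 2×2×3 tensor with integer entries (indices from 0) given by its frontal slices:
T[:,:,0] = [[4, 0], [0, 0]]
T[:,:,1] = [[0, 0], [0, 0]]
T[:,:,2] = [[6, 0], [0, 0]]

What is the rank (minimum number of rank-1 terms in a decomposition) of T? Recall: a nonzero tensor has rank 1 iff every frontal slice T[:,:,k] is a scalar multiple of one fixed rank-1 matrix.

Lower bound: T ≠ 0 (e.g. T[0,0,0] = 4), so rank(T) ≥ 1.
Upper bound: if T = a (x) b (x) c then every fibre of T is a multiple of the corresponding factor, so read the factors off the fibres through the nonzero entry T[0,0,0] = 4.
The mode-1 fibre T[:,0,0] = [4, 0] gives a = [1, 0] (primitive direction); the mode-2 fibre T[0,:,0] = [4, 0] gives b = [1, 0]; then c[k] = T[0,0,k] / (a[0]·b[0]) = [4, 0, 6] / 1 = [4, 0, 6].
Expanding [1, 0] (x) [1, 0] (x) [4, 0, 6] reproduces all 12 entries of T, so T = [1, 0] (x) [1, 0] (x) [4, 0, 6] and rank(T) ≤ 1.
These bounds meet, so rank(T) = 1.

1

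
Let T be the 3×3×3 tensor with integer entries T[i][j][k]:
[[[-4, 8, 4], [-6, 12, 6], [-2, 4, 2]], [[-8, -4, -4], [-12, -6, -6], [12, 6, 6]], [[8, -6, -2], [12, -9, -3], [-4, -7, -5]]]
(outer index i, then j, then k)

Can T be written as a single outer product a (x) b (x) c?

No

The mode-2 unfolding of T (rows indexed by j, columns by (i,k) = (0,0), (0,1), (0,2), (1,0), (1,1), (1,2), (2,0), (2,1), (2,2)) is [[-4, 8, 4, -8, -4, -4, 8, -6, -2], [-6, 12, 6, -12, -6, -6, 12, -9, -3], [-2, 4, 2, 12, 6, 6, -4, -7, -5]].
There the 2×2 minor on rows j ∈ {0, 2}, columns (i,k) ∈ {(0,0), (1,0)} is det [[-4, -8], [-2, 12]] = -64 ≠ 0, so this unfolding has rank ≥ 2; CP rank is at least every unfolding rank, so rank(T) ≥ 2.
In particular rank(T) ≥ 2 > 1, so T is not rank-1.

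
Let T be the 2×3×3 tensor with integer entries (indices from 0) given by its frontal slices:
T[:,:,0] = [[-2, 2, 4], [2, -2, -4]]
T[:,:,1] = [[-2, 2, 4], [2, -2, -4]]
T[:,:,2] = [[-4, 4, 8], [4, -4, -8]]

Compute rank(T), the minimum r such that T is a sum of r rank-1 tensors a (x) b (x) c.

Lower bound: T ≠ 0 (e.g. T[0,0,0] = -2), so rank(T) ≥ 1.
Upper bound: if T = a (x) b (x) c then every fibre of T is a multiple of the corresponding factor, so read the factors off the fibres through the nonzero entry T[0,0,0] = -2.
The mode-1 fibre T[:,0,0] = [-2, 2] gives a = [1, -1] (primitive direction); the mode-2 fibre T[0,:,0] = [-2, 2, 4] gives b = [1, -1, -2]; then c[k] = T[0,0,k] / (a[0]·b[0]) = [-2, -2, -4] / 1 = [-2, -2, -4].
Expanding [1, -1] (x) [1, -1, -2] (x) [-2, -2, -4] reproduces all 18 entries of T, so T = [1, -1] (x) [1, -1, -2] (x) [-2, -2, -4] and rank(T) ≤ 1.
These bounds meet, so rank(T) = 1.

1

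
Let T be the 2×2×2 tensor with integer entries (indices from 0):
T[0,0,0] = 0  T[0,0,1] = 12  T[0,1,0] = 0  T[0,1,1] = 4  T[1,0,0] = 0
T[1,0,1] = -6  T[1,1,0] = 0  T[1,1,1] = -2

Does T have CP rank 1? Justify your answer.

If T = a ⊗ b ⊗ c then every fibre of T is a multiple of the corresponding factor, so read the factors off the fibres through the nonzero entry T[0,0,1] = 12.
The mode-1 fibre T[:,0,1] = [12, -6] gives a = (2, -1) (primitive direction); the mode-2 fibre T[0,:,1] = [12, 4] gives b = (3, 1); then c[k] = T[0,0,k] / (a[0]·b[0]) = [0, 12] / 6 = (0, 2).
Expanding (2, -1) ⊗ (3, 1) ⊗ (0, 2) reproduces all 8 entries of T, so T = (2, -1) ⊗ (3, 1) ⊗ (0, 2) and rank(T) ≤ 1.
Equivalently every frontal slice T[:,:,k] is c[k] times the rank-1 matrix (2, -1) ⊗ (3, 1). So T has rank 1 (it is nonzero).

Yes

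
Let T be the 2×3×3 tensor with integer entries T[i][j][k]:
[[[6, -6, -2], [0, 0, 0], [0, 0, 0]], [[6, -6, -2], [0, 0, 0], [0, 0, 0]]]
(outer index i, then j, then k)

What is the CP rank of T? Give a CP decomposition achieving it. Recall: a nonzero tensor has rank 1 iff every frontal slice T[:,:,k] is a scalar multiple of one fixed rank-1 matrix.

Lower bound: T ≠ 0 (e.g. T[0,0,0] = 6), so rank(T) ≥ 1.
Upper bound: if T = a (x) b (x) c then every fibre of T is a multiple of the corresponding factor, so read the factors off the fibres through the nonzero entry T[0,0,0] = 6.
The mode-1 fibre T[:,0,0] = [6, 6] gives a = [1, 1] (primitive direction); the mode-2 fibre T[0,:,0] = [6, 0, 0] gives b = [1, 0, 0]; then c[k] = T[0,0,k] / (a[0]·b[0]) = [6, -6, -2] / 1 = [6, -6, -2].
Expanding [1, 1] (x) [1, 0, 0] (x) [6, -6, -2] reproduces all 18 entries of T, so T = [1, 1] (x) [1, 0, 0] (x) [6, -6, -2] and rank(T) ≤ 1.
These bounds meet, so rank(T) = 1.
Check entry T[1,2,1] = 0: (1)·(0)·(-6) = 0.

rank(T) = 1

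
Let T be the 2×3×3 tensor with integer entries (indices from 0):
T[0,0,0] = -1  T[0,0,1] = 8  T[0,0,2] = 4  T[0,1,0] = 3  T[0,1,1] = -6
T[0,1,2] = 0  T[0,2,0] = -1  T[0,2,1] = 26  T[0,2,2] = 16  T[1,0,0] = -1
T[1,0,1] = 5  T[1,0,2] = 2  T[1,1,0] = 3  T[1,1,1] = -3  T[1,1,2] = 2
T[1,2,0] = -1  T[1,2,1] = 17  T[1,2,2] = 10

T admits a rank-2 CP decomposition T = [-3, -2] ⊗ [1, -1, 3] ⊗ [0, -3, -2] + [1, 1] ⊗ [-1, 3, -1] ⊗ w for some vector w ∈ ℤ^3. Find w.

w = [1, 1, 2]

Subtract the known terms from T to get the rank-1 residual R = [1, 1] ⊗ [-1, 3, -1] ⊗ w, so R[i,j,k] = a[i]·b[j]·w[k]. Pick indices with nonzero a[0]·b[0] = (1)·(-1) = -1. Only the fibre through (0,0,·) is needed: R[0,0,:] = T[0,0,:] − Σₗ aₗ[0]bₗ[0]cₗ = [-1, 8, 4] − (-3)·(1)·[0, -3, -2] = [-1, -1, -2]. Then w[k] = R[0,0,k] / -1 for each k, giving w = [-1, -1, -2] / -1 = [1, 1, 2].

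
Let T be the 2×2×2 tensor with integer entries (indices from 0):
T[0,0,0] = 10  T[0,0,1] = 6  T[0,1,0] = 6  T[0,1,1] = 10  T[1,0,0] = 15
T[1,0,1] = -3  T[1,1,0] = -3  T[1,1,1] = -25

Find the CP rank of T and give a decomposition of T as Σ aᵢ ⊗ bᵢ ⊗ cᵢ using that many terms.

Lower bound: the mode-1 unfolding of T (rows indexed by i, columns by (j,k) = (0,0), (0,1), (1,0), (1,1)) is [[10, 6, 6, 10], [15, -3, -3, -25]].
There the 2×2 minor on rows i ∈ {0, 1}, columns (j,k) ∈ {(0,0), (0,1)} is det [[10, 6], [15, -3]] = -120 ≠ 0, so this unfolding has rank ≥ 2; CP rank is at least every unfolding rank, so rank(T) ≥ 2. (Flattening ranks never certify an upper bound on CP rank; for that we must actually write T with 2 rank-1 terms.)
Upper bound — finding two terms. Write S_k = T[:,:,k] for the frontal slices: S₀ = [[10, 6], [15, -3]], S₁ = [[6, 10], [-3, -25]].
If T = a₁ ⊗ b₁ ⊗ c₁ + a₂ ⊗ b₂ ⊗ c₂ then each S_k = c₁[k]·a₁b₁ᵀ + c₂[k]·a₂b₂ᵀ. S₀ and S₁ are linearly independent, so a₁b₁ᵀ and a₂b₂ᵀ must span the same plane of matrices: they are the rank-1 matrices of the form x·S₀ + y·S₁.
det(x·S₀ + y·S₁) is −120·x² − 400·xy − 120·y² = (-40)·(x + 3·y)(3·x + y), vanishing at (x:y) = (3:-1) and (1:-3).
M₁ = 3·S₀ − S₁ = [[24, 8], [48, 16]] = 8·[1, 2][3, 1]ᵀ and M₂ = S₀ − 3·S₁ = [[-8, -24], [24, 72]] = (-8)·[1, -3][1, 3]ᵀ, so take a₁ = [1, 2], b₁ = [3, 1], a₂ = [1, -3], b₂ = [1, 3].
Each slice is an integer combination of E₁ = a₁b₁ᵀ and E₂ = a₂b₂ᵀ: S₀ = 3·E₁ + E₂, S₁ = E₁ + 3·E₂; reading off coefficients, c₁ = [3, 1] and c₂ = [1, 3].
Hence T = [1, 2] ⊗ [3, 1] ⊗ [3, 1] + [1, -3] ⊗ [1, 3] ⊗ [1, 3], so rank(T) ≤ 2.
These bounds meet, so rank(T) = 2.

rank(T) = 2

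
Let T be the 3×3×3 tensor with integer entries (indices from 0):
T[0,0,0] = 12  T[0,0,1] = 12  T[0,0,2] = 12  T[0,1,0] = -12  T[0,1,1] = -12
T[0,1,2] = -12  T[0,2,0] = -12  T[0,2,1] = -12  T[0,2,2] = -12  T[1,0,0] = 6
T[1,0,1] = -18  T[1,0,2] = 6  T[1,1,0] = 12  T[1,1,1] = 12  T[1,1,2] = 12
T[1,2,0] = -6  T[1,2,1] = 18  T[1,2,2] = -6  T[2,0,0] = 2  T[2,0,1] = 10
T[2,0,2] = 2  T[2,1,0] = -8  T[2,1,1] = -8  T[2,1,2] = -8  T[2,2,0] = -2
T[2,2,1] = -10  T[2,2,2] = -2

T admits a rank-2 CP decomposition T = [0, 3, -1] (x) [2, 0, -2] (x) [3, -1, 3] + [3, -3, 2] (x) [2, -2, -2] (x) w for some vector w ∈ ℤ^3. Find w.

w = [2, 2, 2]

Subtract the known terms from T to get the rank-1 residual R = [3, -3, 2] (x) [2, -2, -2] (x) w, so R[i,j,k] = a[i]·b[j]·w[k]. Pick indices with nonzero a[0]·b[0] = (3)·(2) = 6. Only the fibre through (0,0,·) is needed: R[0,0,:] = T[0,0,:] − Σₗ aₗ[0]bₗ[0]cₗ = [12, 12, 12] − (0)·(2)·[3, -1, 3] = [12, 12, 12]. Then w[k] = R[0,0,k] / 6 for each k, giving w = [12, 12, 12] / 6 = [2, 2, 2].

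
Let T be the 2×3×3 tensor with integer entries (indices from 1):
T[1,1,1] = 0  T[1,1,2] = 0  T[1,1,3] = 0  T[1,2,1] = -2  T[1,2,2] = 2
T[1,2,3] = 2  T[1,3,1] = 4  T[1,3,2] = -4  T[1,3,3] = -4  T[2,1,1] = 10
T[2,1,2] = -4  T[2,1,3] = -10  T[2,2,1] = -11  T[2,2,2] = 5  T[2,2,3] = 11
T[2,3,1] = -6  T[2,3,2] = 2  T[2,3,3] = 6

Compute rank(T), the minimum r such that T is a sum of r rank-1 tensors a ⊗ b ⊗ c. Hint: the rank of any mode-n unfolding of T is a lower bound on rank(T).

Lower bound: in the mode-2 unfolding of T (rows indexed by j, columns by (i,k)) the 3×3 minor on rows j ∈ {1, 2, 3}, columns (i,k) ∈ {(1,1), (2,1), (2,2)} is det [[0, 10, -4], [-2, -11, 5], [4, -6, 2]] = 16 ≠ 0, so that unfolding has rank ≥ 3 and hence rank(T) ≥ 3 (CP rank is at least every unfolding rank, though it can be larger).
Upper bound: T is a sum of 3 rank-1 terms, T = [0, 1] ⊗ [1, -1, -1] ⊗ [8, -4, -8] + [0, 1] ⊗ [1, -1, 0] ⊗ [2, 0, -2] + [2, 1] ⊗ [0, 1, -2] ⊗ [-1, 1, 1] (written with every a and b primitive with positive leading entry and the scale carried by c; CP decompositions are not unique, and this one is verified by expanding entrywise), so rank(T) ≤ 3.
These bounds meet, so rank(T) = 3.

3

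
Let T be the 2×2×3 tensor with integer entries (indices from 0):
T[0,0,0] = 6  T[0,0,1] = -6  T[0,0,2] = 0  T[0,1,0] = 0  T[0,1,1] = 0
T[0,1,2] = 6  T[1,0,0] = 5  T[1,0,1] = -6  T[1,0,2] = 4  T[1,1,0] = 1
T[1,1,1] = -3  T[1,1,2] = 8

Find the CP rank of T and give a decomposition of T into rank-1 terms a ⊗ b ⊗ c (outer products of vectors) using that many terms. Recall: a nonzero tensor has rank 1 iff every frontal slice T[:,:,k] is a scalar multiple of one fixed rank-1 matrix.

rank(T) = 3

Lower bound: in the mode-3 unfolding of T (rows indexed by k, columns by (i,j)) the 3×3 minor on rows k ∈ {0, 1, 2}, columns (i,j) ∈ {(0,0), (0,1), (1,0)} is det [[6, 0, 5], [-6, 0, -6], [0, 6, 4]] = 36 ≠ 0, so that unfolding has rank ≥ 3 and hence rank(T) ≥ 3 (CP rank is at least every unfolding rank, though it can be larger).
Upper bound: T is a sum of 3 rank-1 terms, T = (0, 1) ⊗ (1, 2) ⊗ (0, -1, 2) + (1, 1) ⊗ (2, 1) ⊗ (2, -2, 2) + (2, 1) ⊗ (1, -1) ⊗ (1, -1, -2) (one valid choice — decompositions are not unique — normalised so each a, b is primitive with positive first nonzero entry; check it by expanding all entries), so rank(T) ≤ 3.
These bounds meet, so rank(T) = 3.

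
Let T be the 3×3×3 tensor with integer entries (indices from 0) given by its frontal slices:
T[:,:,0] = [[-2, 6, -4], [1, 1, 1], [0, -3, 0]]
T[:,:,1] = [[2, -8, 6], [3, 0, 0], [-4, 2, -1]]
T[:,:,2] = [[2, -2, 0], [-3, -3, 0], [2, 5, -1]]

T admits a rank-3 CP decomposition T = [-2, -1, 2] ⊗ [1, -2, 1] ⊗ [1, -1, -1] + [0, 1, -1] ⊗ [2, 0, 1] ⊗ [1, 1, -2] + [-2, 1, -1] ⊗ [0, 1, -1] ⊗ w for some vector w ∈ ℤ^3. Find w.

Subtract the known terms from T to get the rank-1 residual R = [-2, 1, -1] ⊗ [0, 1, -1] ⊗ w, so R[i,j,k] = a[i]·b[j]·w[k]. Pick indices with nonzero a[0]·b[1] = (-2)·(1) = -2. Only the fibre through (0,1,·) is needed: R[0,1,:] = T[0,1,:] − Σₗ aₗ[0]bₗ[1]cₗ = [6, -8, -2] − (-2)·(-2)·[1, -1, -1] − (0)·(0)·[1, 1, -2] = [2, -4, 2]. Then w[k] = R[0,1,k] / -2 for each k, giving w = [2, -4, 2] / -2 = [-1, 2, -1].

w = [-1, 2, -1]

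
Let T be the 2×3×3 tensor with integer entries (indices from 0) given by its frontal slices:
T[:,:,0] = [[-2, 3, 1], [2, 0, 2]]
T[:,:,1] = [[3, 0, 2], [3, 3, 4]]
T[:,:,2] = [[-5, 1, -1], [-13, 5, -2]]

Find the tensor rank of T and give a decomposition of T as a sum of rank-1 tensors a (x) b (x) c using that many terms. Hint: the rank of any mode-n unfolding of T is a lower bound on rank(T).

rank(T) = 3

Lower bound: the mode-3 unfolding of T (rows indexed by k, columns by (i,j) = (0,0), (0,1), (0,2), (1,0), (1,1), (1,2)) is [[-2, 3, 1, 2, 0, 2], [3, 0, 2, 3, 3, 4], [-5, 1, -1, -13, 5, -2]].
There the 3×3 minor on rows k ∈ {0, 1, 2}, columns (i,j) ∈ {(0,0), (0,1), (0,2)} is det [[-2, 3, 1], [3, 0, 2], [-5, 1, -1]] = -14 ≠ 0, so this unfolding has rank ≥ 3; CP rank is at least every unfolding rank, so rank(T) ≥ 3. (Flattening ranks never certify an upper bound on CP rank; for that we must actually write T with 3 rank-1 terms.)
Upper bound: T is a sum of 3 rank-1 terms, T = (1, -1) (x) (1, -1, 0) (x) (-2, 1, 1) + (1, 2) (x) (2, -1, 0) (x) (-1, -1, -2) + (1, 2) (x) (2, 0, 1) (x) (1, 2, -1) (written with every a and b primitive with positive leading entry and the scale carried by c; CP decompositions are not unique, and this one is verified by expanding entrywise), so rank(T) ≤ 3.
These bounds meet, so rank(T) = 3.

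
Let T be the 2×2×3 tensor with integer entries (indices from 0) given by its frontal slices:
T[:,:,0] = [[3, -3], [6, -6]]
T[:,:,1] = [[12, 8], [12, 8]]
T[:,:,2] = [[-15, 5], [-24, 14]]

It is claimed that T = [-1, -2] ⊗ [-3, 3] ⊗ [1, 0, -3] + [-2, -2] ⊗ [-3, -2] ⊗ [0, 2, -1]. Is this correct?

Reconstruct entrywise from the claimed factors. For example, T[0,1,1] = 8 and Σₗ aₗ[0]bₗ[1]cₗ[1] = (-1)·(3)·(0) + (-2)·(-2)·(2) = 8; checking all 12 entries, every one matches. The claim holds.

Yes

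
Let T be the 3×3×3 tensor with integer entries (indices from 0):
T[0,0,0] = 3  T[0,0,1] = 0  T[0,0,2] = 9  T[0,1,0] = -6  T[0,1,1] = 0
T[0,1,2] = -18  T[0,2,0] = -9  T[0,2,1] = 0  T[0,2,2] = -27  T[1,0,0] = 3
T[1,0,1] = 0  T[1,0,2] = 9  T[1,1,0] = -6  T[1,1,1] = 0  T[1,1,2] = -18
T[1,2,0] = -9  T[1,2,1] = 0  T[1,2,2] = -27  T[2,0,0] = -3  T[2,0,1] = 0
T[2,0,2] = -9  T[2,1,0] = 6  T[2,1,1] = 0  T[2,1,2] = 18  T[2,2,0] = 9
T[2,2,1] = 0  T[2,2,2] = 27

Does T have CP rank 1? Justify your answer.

If T = a ⊗ b ⊗ c then every fibre of T is a multiple of the corresponding factor, so read the factors off the fibres through the nonzero entry T[0,0,0] = 3.
The mode-1 fibre T[:,0,0] = [3, 3, -3] gives a = [1, 1, -1] (primitive direction); the mode-2 fibre T[0,:,0] = [3, -6, -9] gives b = [1, -2, -3]; then c[k] = T[0,0,k] / (a[0]·b[0]) = [3, 0, 9] / 1 = [3, 0, 9].
Expanding [1, 1, -1] ⊗ [1, -2, -3] ⊗ [3, 0, 9] reproduces all 27 entries of T, so T = [1, 1, -1] ⊗ [1, -2, -3] ⊗ [3, 0, 9] and rank(T) ≤ 1.
Equivalently every frontal slice T[:,:,k] is c[k] times the rank-1 matrix [1, 1, -1] ⊗ [1, -2, -3]. So T has rank 1 (it is nonzero).

Yes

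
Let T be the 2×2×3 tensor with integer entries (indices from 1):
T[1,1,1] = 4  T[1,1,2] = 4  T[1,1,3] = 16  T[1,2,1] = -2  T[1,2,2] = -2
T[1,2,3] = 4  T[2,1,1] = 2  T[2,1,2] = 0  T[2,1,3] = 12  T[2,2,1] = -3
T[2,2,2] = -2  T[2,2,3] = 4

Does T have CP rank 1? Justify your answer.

No

The mode-3 unfolding of T (rows indexed by k, columns by (i,j) = (1,1), (1,2), (2,1), (2,2)) is [[4, -2, 2, -3], [4, -2, 0, -2], [16, 4, 12, 4]].
There the 3×3 minor on rows k ∈ {1, 2, 3}, columns (i,j) ∈ {(1,1), (1,2), (2,1)} is det [[4, -2, 2], [4, -2, 0], [16, 4, 12]] = 96 ≠ 0, so this unfolding has rank ≥ 3; CP rank is at least every unfolding rank, so rank(T) ≥ 3.
In particular rank(T) ≥ 3 > 1, so T is not rank-1.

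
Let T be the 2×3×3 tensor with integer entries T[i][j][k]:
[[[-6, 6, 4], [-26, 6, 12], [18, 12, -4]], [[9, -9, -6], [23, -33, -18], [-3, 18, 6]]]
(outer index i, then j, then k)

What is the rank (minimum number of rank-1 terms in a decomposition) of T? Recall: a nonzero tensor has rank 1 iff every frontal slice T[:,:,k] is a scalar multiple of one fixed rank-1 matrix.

Lower bound: the mode-2 unfolding of T (rows indexed by j, columns by (i,k) = (0,0), (0,1), (0,2), (1,0), (1,1), (1,2)) is [[-6, 6, 4, 9, -9, -6], [-26, 6, 12, 23, -33, -18], [18, 12, -4, -3, 18, 6]].
There the 2×2 minor on rows j ∈ {0, 1}, columns (i,k) ∈ {(0,0), (0,1)} is det [[-6, 6], [-26, 6]] = 120 ≠ 0, so this unfolding has rank ≥ 2; CP rank is at least every unfolding rank, so rank(T) ≥ 2. (Unfolding ranks only ever bound the CP rank from below — rank(T) can be strictly larger than all of them — so the matching upper bound has to come from an explicit 2-term decomposition.)
Upper bound — finding two terms. Write S_k = T[:,:,k] for the frontal slices: S₀ = [[-6, -26, 18], [9, 23, -3]], S₁ = [[6, 6, 12], [-9, -33, 18]], S₂ = [[4, 12, -4], [-6, -18, 6]].
If T = a₁ ∘ b₁ ∘ c₁ + a₂ ∘ b₂ ∘ c₂ then each S_k = c₁[k]·a₁b₁ᵀ + c₂[k]·a₂b₂ᵀ. S₀ and S₁ are linearly independent, so a₁b₁ᵀ and a₂b₂ᵀ must span the same plane of matrices: they are the rank-1 matrices of the form x·S₀ + y·S₁.
The 2×2 minor of x·S₀ + y·S₁ on rows {0,1}, columns {0,1} is 96·x² + 48·xy − 144·y² = 48·(2·x + 3·y)(x − y), vanishing at (x:y) = (3:-2) and (1:1).
M₁ = 3·S₀ − 2·S₁ = [[-30, -90, 30], [45, 135, -45]] = (-15)·[2, -3][1, 3, -1]ᵀ and M₂ = S₀ + S₁ = [[0, -20, 30], [0, -10, 15]] = (-5)·[2, 1][0, 2, -3]ᵀ, so take a₁ = [2, -3], b₁ = [1, 3, -1], a₂ = [2, 1], b₂ = [0, 2, -3].
Each slice is an integer combination of E₁ = a₁b₁ᵀ and E₂ = a₂b₂ᵀ: S₀ = −3·E₁ − 2·E₂, S₁ = 3·E₁ − 3·E₂, S₂ = 2·E₁; reading off coefficients, c₁ = [-3, 3, 2] and c₂ = [-2, -3, 0].
Hence T = [2, -3] ∘ [1, 3, -1] ∘ [-3, 3, 2] + [2, 1] ∘ [0, 2, -3] ∘ [-2, -3, 0], so rank(T) ≤ 2.
These bounds meet, so rank(T) = 2.

2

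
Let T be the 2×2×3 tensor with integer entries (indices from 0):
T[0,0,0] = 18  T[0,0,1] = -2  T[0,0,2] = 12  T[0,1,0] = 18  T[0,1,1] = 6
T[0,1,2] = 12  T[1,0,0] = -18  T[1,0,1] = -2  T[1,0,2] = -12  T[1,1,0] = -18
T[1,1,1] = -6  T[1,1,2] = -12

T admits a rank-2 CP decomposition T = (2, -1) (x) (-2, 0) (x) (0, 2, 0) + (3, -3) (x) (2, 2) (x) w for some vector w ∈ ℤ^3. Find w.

w = (3, 1, 2)

Subtract the known terms from T to get the rank-1 residual R = (3, -3) (x) (2, 2) (x) w, so R[i,j,k] = a[i]·b[j]·w[k]. Pick indices with nonzero a[0]·b[0] = (3)·(2) = 6. Only the fibre through (0,0,·) is needed: R[0,0,:] = T[0,0,:] − Σₗ aₗ[0]bₗ[0]cₗ = [18, -2, 12] − (2)·(-2)·(0, 2, 0) = [18, 6, 12]. Then w[k] = R[0,0,k] / 6 for each k, giving w = [18, 6, 12] / 6 = (3, 1, 2).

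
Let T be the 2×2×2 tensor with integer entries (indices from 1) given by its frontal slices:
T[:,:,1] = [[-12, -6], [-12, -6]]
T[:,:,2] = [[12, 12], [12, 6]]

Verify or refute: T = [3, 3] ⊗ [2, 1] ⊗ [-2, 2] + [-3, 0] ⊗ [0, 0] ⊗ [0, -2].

Reconstruct entry (1,2,2) from the claimed factors: Σₗ aₗ[1]bₗ[2]cₗ[2] = (3)·(1)·(2) + (-3)·(0)·(-2) = 6, but T[1,2,2] = 12. The claim is false.

No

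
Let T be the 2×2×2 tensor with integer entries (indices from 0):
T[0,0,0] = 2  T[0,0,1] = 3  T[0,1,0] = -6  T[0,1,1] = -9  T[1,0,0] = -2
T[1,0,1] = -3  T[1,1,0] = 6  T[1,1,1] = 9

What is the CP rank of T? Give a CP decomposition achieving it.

Lower bound: T ≠ 0 (e.g. T[0,0,0] = 2), so rank(T) ≥ 1.
Upper bound: if T = a ⊗ b ⊗ c then every fibre of T is a multiple of the corresponding factor, so read the factors off the fibres through the nonzero entry T[0,0,0] = 2.
The mode-1 fibre T[:,0,0] = [2, -2] gives a = [1, -1] (primitive direction); the mode-2 fibre T[0,:,0] = [2, -6] gives b = [1, -3]; then c[k] = T[0,0,k] / (a[0]·b[0]) = [2, 3] / 1 = [2, 3].
Expanding [1, -1] ⊗ [1, -3] ⊗ [2, 3] reproduces all 8 entries of T, so T = [1, -1] ⊗ [1, -3] ⊗ [2, 3] and rank(T) ≤ 1.
These bounds meet, so rank(T) = 1.

rank(T) = 1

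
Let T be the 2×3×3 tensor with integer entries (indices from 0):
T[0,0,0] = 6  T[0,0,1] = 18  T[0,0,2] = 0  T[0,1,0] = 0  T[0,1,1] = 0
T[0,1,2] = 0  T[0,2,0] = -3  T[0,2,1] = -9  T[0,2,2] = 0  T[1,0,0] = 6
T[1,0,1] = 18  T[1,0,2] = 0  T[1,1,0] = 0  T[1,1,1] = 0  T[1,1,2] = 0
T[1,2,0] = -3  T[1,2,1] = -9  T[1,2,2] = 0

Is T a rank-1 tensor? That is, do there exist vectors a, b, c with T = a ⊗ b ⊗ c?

If T = a ⊗ b ⊗ c then every fibre of T is a multiple of the corresponding factor, so read the factors off the fibres through the nonzero entry T[0,0,0] = 6.
The mode-1 fibre T[:,0,0] = [6, 6] gives a = (1, 1) (primitive direction); the mode-2 fibre T[0,:,0] = [6, 0, -3] gives b = (2, 0, -1); then c[k] = T[0,0,k] / (a[0]·b[0]) = [6, 18, 0] / 2 = (3, 9, 0).
Expanding (1, 1) ⊗ (2, 0, -1) ⊗ (3, 9, 0) reproduces all 18 entries of T, so T = (1, 1) ⊗ (2, 0, -1) ⊗ (3, 9, 0) and rank(T) ≤ 1.
Equivalently every frontal slice T[:,:,k] is c[k] times the rank-1 matrix (1, 1) ⊗ (2, 0, -1). So T has rank 1 (it is nonzero).

Yes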